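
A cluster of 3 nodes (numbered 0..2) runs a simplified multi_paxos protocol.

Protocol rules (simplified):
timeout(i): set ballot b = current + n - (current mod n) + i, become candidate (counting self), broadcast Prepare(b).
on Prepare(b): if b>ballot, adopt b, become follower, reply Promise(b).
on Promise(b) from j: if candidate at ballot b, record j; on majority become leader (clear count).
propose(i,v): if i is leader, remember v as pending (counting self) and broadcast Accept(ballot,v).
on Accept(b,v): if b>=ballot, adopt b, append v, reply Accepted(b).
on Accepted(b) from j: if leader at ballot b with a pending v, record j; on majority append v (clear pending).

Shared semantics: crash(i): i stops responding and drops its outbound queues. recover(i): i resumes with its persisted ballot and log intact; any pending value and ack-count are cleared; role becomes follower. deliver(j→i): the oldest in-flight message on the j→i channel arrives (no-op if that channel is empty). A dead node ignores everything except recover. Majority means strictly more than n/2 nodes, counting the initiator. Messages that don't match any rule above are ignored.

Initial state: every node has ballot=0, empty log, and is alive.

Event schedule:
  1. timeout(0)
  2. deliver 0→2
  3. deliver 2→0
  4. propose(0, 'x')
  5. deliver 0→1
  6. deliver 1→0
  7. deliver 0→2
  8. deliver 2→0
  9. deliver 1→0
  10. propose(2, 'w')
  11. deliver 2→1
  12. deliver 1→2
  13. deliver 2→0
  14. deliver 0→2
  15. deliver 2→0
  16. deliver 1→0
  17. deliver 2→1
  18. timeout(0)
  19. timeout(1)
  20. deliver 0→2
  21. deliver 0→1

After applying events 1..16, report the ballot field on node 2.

3

after 1 — timeout(0): n0:cand/b3/[-]
after 2 — deliver 0→2: n2:foll/b3/[-]
after 3 — deliver 2→0: n0:lead/b3/[-]
after 4 — propose(0,'x'): ·
after 5 — deliver 0→1: n1:foll/b3/[-]
after 6 — deliver 1→0: ·
after 7 — deliver 0→2: n2:foll/b3/[x]
after 8 — deliver 2→0: n0:lead/b3/[x]
after 9 — deliver 1→0: ·
after 10 — propose(2,'w'): ·
after 11 — deliver 2→1: ·
after 12 — deliver 1→2: ·
after 13 — deliver 2→0: ·
after 14 — deliver 0→2: ·
after 15 — deliver 2→0: ·
after 16 — deliver 1→0: ·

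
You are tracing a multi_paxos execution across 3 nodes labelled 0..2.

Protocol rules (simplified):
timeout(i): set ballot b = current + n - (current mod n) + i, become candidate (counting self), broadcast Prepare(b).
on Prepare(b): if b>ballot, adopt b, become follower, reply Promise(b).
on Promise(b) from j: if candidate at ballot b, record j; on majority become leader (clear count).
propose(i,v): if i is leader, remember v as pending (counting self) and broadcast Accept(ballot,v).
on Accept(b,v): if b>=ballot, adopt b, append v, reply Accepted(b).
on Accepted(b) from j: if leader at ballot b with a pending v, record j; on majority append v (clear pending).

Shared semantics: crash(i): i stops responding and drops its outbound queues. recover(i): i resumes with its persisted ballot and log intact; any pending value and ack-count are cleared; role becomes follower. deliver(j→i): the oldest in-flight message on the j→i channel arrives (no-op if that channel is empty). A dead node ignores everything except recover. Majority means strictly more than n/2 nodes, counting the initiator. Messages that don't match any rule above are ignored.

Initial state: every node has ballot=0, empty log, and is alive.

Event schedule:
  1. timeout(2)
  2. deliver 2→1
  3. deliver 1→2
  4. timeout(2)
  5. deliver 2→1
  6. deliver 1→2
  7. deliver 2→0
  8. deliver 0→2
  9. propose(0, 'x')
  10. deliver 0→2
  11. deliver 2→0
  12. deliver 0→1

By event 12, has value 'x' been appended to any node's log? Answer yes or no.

step 1 timeout(2): 2={cand,b=5,log=-}
step 2 deliver 2→1: 1={foll,b=5,log=-}
step 3 deliver 1→2: 2={lead,b=5,log=-}
step 4 timeout(2): 2={cand,b=8,log=-}
step 5 deliver 2→1: 1={foll,b=8,log=-}
step 6 deliver 1→2: 2={lead,b=8,log=-}
step 7 deliver 2→0: 0={foll,b=5,log=-}
step 8 deliver 0→2: —
step 9 propose(0,'x'): —
step 10 deliver 0→2: —
step 11 deliver 2→0: 0={foll,b=8,log=-}
step 12 deliver 0→1: —

no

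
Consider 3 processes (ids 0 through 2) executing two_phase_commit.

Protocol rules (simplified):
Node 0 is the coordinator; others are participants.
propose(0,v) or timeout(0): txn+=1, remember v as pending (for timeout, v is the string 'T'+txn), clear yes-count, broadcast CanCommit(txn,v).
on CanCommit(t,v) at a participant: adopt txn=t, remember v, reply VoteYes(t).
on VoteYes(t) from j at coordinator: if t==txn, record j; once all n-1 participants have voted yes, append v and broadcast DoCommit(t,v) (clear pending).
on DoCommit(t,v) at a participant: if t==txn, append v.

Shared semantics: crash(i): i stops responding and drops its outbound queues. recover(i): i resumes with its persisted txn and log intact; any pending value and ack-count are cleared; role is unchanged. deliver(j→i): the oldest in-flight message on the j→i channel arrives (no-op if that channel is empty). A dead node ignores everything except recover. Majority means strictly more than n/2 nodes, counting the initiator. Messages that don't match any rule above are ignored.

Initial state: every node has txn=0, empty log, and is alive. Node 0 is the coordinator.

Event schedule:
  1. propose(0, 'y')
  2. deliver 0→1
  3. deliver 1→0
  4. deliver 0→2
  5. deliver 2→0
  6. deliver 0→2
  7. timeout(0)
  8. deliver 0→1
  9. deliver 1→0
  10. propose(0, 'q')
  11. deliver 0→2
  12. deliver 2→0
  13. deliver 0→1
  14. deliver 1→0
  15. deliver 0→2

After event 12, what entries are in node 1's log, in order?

y

step 1 propose(0,'y'): 0={coor,t=1,log=-}
step 2 deliver 0→1: 1={part,t=1,log=-}
step 3 deliver 1→0: —
step 4 deliver 0→2: 2={part,t=1,log=-}
step 5 deliver 2→0: 0={coor,t=1,log=y}
step 6 deliver 0→2: 2={part,t=1,log=y}
step 7 timeout(0): 0={coor,t=2,log=y}
step 8 deliver 0→1: 1={part,t=1,log=y}
step 9 deliver 1→0: —
step 10 propose(0,'q'): 0={coor,t=3,log=y}
step 11 deliver 0→2: 2={part,t=2,log=y}
step 12 deliver 2→0: —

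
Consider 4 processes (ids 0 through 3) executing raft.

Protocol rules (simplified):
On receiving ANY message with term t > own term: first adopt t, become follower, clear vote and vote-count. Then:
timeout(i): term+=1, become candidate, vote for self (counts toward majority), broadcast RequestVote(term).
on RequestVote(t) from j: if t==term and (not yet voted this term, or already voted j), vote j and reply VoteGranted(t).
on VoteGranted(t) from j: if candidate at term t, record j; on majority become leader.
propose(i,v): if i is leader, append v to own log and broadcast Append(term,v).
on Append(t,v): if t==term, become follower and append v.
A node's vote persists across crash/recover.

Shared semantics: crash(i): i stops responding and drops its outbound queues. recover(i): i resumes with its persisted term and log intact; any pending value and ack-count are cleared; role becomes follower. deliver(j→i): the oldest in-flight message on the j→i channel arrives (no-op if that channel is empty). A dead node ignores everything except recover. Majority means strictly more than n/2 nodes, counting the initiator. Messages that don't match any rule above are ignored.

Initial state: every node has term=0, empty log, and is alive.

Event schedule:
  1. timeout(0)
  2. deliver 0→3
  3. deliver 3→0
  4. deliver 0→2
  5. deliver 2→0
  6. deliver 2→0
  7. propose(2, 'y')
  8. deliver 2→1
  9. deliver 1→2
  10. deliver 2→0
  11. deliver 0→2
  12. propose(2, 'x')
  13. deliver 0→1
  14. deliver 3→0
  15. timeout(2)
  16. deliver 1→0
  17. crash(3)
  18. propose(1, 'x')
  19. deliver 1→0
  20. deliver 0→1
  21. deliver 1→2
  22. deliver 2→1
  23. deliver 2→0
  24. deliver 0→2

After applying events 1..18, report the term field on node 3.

step 1 timeout(0): 0={cand,t=1,log=-}
step 2 deliver 0→3: 3={foll,t=1,log=-}
step 3 deliver 3→0: —
step 4 deliver 0→2: 2={foll,t=1,log=-}
step 5 deliver 2→0: 0={lead,t=1,log=-}
step 6 deliver 2→0: —
step 7 propose(2,'y'): —
step 8 deliver 2→1: —
step 9 deliver 1→2: —
step 10 deliver 2→0: —
step 11 deliver 0→2: —
step 12 propose(2,'x'): —
step 13 deliver 0→1: 1={foll,t=1,log=-}
step 14 deliver 3→0: —
step 15 timeout(2): 2={cand,t=2,log=-}
step 16 deliver 1→0: —
step 17 crash(3): 3={✗foll,t=1,log=-}
step 18 propose(1,'x'): —

1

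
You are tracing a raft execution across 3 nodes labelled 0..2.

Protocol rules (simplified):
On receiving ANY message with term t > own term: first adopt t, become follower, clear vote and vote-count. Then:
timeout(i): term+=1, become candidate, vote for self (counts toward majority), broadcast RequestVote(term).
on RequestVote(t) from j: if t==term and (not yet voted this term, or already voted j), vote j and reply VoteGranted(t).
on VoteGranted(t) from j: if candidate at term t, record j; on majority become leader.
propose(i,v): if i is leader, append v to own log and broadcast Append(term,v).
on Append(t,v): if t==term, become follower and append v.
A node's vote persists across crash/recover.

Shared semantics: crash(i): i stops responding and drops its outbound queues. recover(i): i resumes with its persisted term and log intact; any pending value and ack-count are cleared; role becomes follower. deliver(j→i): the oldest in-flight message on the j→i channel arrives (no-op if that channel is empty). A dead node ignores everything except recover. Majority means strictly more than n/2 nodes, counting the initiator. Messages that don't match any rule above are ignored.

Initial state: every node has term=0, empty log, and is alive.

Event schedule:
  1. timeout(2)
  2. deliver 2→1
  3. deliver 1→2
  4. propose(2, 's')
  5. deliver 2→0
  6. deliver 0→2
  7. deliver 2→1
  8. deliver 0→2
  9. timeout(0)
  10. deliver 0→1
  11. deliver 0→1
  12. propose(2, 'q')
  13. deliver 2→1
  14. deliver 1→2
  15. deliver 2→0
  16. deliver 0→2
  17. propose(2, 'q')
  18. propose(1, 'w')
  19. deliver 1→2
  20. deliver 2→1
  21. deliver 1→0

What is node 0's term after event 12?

1. timeout(2):  <2:cand t1 ->
2. deliver 2→1:  <1:foll t1 ->
3. deliver 1→2:  <2:lead t1 ->
4. propose(2,'s'):  <2:lead t1 s>
5. deliver 2→0:  <0:foll t1 ->
6. deliver 0→2:  nop
7. deliver 2→1:  <1:foll t1 s>
8. deliver 0→2:  nop
9. timeout(0):  <0:cand t2 ->
10. deliver 0→1:  <1:foll t2 s>
11. deliver 0→1:  nop
12. propose(2,'q'):  <2:lead t1 s,q>

2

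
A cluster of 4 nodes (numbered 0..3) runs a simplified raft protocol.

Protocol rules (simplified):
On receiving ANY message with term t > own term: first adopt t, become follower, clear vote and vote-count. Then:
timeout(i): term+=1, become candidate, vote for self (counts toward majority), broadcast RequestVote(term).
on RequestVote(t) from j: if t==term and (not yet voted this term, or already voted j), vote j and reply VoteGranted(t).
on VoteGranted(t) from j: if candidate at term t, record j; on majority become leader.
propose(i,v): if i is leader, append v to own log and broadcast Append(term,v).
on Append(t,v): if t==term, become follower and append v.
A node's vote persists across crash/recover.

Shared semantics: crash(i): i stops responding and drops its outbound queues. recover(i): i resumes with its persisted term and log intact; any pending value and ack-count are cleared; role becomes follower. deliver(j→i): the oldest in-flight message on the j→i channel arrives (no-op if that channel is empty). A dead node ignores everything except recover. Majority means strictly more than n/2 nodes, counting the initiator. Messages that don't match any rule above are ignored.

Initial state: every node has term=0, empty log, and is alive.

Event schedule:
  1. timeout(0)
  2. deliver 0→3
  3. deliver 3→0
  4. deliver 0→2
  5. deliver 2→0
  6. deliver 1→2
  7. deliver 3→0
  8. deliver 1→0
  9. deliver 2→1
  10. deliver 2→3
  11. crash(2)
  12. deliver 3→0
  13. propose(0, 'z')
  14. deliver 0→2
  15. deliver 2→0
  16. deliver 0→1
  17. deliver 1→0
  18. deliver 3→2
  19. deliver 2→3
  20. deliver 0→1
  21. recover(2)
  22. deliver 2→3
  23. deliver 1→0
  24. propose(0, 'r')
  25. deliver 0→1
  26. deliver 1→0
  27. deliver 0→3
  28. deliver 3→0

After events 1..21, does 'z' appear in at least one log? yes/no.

yes

after 1 — timeout(0): n0:cand/t1/[-]
after 2 — deliver 0→3: n3:foll/t1/[-]
after 3 — deliver 3→0: ·
after 4 — deliver 0→2: n2:foll/t1/[-]
after 5 — deliver 2→0: n0:lead/t1/[-]
after 6 — deliver 1→2: ·
after 7 — deliver 3→0: ·
after 8 — deliver 1→0: ·
after 9 — deliver 2→1: ·
after 10 — deliver 2→3: ·
after 11 — crash(2): n2:✗foll/t1/[-]
after 12 — deliver 3→0: ·
after 13 — propose(0,'z'): n0:lead/t1/[z]
after 14 — deliver 0→2: ·
after 15 — deliver 2→0: ·
after 16 — deliver 0→1: n1:foll/t1/[-]
after 17 — deliver 1→0: ·
after 18 — deliver 3→2: ·
after 19 — deliver 2→3: ·
after 20 — deliver 0→1: n1:foll/t1/[z]
after 21 — recover(2): n2:foll/t1/[-]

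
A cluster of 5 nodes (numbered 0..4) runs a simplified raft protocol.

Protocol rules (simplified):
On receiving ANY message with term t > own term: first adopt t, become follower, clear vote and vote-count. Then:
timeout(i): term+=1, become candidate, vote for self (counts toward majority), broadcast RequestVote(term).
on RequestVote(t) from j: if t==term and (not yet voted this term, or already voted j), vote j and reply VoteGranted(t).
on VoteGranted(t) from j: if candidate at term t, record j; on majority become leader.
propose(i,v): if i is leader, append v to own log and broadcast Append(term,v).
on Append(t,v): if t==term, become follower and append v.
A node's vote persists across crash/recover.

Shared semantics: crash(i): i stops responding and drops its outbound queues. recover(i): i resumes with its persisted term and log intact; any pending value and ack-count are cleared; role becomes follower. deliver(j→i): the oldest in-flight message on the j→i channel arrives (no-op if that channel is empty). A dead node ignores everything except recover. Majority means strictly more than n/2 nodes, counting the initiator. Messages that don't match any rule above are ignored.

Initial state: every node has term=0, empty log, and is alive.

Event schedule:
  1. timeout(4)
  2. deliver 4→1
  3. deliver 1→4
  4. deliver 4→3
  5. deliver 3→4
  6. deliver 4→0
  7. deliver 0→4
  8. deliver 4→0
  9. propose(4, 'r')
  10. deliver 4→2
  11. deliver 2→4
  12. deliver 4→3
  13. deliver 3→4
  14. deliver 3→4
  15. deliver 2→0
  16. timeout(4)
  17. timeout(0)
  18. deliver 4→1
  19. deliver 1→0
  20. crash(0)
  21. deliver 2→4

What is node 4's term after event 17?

after 1 — timeout(4): n4:cand/t1/[-]
after 2 — deliver 4→1: n1:foll/t1/[-]
after 3 — deliver 1→4: ·
after 4 — deliver 4→3: n3:foll/t1/[-]
after 5 — deliver 3→4: n4:lead/t1/[-]
after 6 — deliver 4→0: n0:foll/t1/[-]
after 7 — deliver 0→4: ·
after 8 — deliver 4→0: ·
after 9 — propose(4,'r'): n4:lead/t1/[r]
after 10 — deliver 4→2: n2:foll/t1/[-]
after 11 — deliver 2→4: ·
after 12 — deliver 4→3: n3:foll/t1/[r]
after 13 — deliver 3→4: ·
after 14 — deliver 3→4: ·
after 15 — deliver 2→0: ·
after 16 — timeout(4): n4:cand/t2/[r]
after 17 — timeout(0): n0:cand/t2/[-]

2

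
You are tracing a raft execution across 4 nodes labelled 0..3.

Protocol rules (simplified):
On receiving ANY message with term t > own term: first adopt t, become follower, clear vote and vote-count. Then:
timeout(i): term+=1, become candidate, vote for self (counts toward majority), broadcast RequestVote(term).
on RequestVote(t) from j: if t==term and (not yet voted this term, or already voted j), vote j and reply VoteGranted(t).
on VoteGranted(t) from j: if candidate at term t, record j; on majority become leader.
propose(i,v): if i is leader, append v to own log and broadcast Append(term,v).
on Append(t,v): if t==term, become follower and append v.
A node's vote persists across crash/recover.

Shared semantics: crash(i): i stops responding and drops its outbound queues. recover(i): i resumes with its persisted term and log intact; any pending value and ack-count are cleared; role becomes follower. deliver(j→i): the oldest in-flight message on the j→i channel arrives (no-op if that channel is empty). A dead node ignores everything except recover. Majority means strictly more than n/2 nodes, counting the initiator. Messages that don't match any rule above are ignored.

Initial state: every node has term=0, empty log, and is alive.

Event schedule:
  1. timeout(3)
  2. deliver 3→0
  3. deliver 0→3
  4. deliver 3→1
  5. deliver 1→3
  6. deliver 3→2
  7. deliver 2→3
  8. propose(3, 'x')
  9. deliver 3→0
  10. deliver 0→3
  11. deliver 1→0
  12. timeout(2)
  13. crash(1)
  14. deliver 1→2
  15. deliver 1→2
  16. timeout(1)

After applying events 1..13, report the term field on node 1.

1

[1] timeout(3) → N3(cand t1 [-])
[2] deliver 3→0 → N0(foll t1 [-])
[3] deliver 0→3 → ∅
[4] deliver 3→1 → N1(foll t1 [-])
[5] deliver 1→3 → N3(lead t1 [-])
[6] deliver 3→2 → N2(foll t1 [-])
[7] deliver 2→3 → ∅
[8] propose(3,'x') → N3(lead t1 [x])
[9] deliver 3→0 → N0(foll t1 [x])
[10] deliver 0→3 → ∅
[11] deliver 1→0 → ∅
[12] timeout(2) → N2(cand t2 [-])
[13] crash(1) → N1(✗foll t1 [-])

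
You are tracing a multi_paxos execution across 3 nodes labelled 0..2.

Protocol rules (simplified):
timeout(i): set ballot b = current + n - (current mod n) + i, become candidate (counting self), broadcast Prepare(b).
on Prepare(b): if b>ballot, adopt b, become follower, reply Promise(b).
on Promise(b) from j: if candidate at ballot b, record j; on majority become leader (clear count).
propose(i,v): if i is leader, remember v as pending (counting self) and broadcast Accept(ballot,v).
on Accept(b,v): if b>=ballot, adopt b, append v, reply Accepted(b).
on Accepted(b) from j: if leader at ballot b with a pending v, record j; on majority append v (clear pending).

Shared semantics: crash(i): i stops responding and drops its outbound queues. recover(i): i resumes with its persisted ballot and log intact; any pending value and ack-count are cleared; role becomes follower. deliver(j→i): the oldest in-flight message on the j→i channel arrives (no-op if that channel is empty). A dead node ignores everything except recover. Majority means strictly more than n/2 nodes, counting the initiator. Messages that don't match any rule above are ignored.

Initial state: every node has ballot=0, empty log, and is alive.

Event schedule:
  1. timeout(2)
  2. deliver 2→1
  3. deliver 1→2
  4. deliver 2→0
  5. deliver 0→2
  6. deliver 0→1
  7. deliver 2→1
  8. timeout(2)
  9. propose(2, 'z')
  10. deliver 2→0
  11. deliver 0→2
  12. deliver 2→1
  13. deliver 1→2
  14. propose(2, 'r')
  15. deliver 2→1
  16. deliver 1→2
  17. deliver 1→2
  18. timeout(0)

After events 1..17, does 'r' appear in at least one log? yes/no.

yes

1. timeout(2):  <2:cand b5 ->
2. deliver 2→1:  <1:foll b5 ->
3. deliver 1→2:  <2:lead b5 ->
4. deliver 2→0:  <0:foll b5 ->
5. deliver 0→2:  nop
6. deliver 0→1:  nop
7. deliver 2→1:  nop
8. timeout(2):  <2:cand b8 ->
9. propose(2,'z'):  nop
10. deliver 2→0:  <0:foll b8 ->
11. deliver 0→2:  <2:lead b8 ->
12. deliver 2→1:  <1:foll b8 ->
13. deliver 1→2:  nop
14. propose(2,'r'):  nop
15. deliver 2→1:  <1:foll b8 r>
16. deliver 1→2:  <2:lead b8 r>
17. deliver 1→2:  nop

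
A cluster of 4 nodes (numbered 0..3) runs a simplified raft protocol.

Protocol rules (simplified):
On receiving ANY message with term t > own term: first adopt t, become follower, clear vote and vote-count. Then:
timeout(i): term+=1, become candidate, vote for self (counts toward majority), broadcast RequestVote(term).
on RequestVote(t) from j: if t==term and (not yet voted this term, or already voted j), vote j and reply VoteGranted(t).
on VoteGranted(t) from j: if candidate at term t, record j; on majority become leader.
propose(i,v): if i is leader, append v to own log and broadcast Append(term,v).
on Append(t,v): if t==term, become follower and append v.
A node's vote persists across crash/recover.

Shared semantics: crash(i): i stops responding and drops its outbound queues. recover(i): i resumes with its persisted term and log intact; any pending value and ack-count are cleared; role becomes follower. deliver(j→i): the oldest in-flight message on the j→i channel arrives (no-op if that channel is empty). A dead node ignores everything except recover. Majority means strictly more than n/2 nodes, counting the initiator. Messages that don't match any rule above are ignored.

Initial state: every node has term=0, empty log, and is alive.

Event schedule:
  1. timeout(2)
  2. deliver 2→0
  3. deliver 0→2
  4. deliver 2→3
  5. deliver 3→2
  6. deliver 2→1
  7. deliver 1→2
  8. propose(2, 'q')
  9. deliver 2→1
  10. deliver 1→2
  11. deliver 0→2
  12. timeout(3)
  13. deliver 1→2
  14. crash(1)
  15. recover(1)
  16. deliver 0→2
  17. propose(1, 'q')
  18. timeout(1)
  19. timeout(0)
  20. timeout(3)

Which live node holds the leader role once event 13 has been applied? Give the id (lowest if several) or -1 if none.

after 1 — timeout(2): n2:cand/t1/[-]
after 2 — deliver 2→0: n0:foll/t1/[-]
after 3 — deliver 0→2: ·
after 4 — deliver 2→3: n3:foll/t1/[-]
after 5 — deliver 3→2: n2:lead/t1/[-]
after 6 — deliver 2→1: n1:foll/t1/[-]
after 7 — deliver 1→2: ·
after 8 — propose(2,'q'): n2:lead/t1/[q]
after 9 — deliver 2→1: n1:foll/t1/[q]
after 10 — deliver 1→2: ·
after 11 — deliver 0→2: ·
after 12 — timeout(3): n3:cand/t2/[-]
after 13 — deliver 1→2: ·

2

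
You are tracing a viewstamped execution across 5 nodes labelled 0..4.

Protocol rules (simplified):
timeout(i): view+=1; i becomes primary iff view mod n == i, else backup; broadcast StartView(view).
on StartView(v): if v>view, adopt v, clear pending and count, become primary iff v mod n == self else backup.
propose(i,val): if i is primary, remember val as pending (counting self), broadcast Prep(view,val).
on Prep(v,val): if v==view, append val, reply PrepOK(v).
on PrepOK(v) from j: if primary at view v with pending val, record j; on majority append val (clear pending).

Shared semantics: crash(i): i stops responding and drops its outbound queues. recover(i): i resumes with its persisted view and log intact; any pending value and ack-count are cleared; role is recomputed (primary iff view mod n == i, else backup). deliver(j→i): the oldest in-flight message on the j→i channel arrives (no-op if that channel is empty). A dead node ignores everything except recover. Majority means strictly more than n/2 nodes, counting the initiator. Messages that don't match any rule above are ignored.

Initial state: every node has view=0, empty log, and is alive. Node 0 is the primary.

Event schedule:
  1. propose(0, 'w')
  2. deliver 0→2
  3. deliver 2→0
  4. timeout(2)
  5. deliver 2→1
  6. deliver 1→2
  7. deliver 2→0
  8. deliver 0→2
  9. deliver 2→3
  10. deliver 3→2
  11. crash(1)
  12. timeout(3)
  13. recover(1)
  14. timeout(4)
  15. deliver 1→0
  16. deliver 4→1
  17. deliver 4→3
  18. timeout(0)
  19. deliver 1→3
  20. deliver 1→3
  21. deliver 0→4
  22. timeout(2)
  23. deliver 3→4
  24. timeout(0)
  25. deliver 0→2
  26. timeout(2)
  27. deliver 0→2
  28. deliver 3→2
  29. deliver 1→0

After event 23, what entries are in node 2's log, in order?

w

e1 propose(0,'w'): ·
e2 deliver 0→2: 2[back,v=0,w]
e3 deliver 2→0: ·
e4 timeout(2): 2[back,v=1,w]
e5 deliver 2→1: 1[prim,v=1,-]
e6 deliver 1→2: ·
e7 deliver 2→0: 0[back,v=1,-]
e8 deliver 0→2: ·
e9 deliver 2→3: 3[back,v=1,-]
e10 deliver 3→2: ·
e11 crash(1): 1[✗prim,v=1,-]
e12 timeout(3): 3[back,v=2,-]
e13 recover(1): 1[prim,v=1,-]
e14 timeout(4): 4[back,v=1,-]
e15 deliver 1→0: ·
e16 deliver 4→1: ·
e17 deliver 4→3: ·
e18 timeout(0): 0[back,v=2,-]
e19 deliver 1→3: ·
e20 deliver 1→3: ·
e21 deliver 0→4: ·
e22 timeout(2): 2[prim,v=2,w]
e23 deliver 3→4: 4[back,v=2,-]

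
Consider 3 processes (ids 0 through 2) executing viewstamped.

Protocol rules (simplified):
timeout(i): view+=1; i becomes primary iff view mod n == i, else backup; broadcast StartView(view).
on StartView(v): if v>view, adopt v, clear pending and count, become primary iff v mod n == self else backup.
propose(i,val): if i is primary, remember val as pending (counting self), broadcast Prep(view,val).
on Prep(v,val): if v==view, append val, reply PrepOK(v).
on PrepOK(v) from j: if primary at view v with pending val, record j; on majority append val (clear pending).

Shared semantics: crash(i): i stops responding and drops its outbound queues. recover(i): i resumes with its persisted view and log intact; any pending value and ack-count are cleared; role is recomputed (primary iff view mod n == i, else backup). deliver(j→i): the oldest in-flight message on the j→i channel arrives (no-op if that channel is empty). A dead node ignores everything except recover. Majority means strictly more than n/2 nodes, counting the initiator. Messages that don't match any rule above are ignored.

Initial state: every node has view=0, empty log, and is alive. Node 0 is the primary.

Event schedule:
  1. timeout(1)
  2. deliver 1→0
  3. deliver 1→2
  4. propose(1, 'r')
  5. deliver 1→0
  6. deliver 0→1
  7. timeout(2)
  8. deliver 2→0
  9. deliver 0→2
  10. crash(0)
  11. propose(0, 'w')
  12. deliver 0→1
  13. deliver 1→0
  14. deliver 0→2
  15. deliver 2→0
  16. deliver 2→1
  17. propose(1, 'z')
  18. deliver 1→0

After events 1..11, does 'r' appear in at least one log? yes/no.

e1 timeout(1): 1[prim,v=1,-]
e2 deliver 1→0: 0[back,v=1,-]
e3 deliver 1→2: 2[back,v=1,-]
e4 propose(1,'r'): ·
e5 deliver 1→0: 0[back,v=1,r]
e6 deliver 0→1: 1[prim,v=1,r]
e7 timeout(2): 2[prim,v=2,-]
e8 deliver 2→0: 0[back,v=2,r]
e9 deliver 0→2: ·
e10 crash(0): 0[✗back,v=2,r]
e11 propose(0,'w'): ·

yes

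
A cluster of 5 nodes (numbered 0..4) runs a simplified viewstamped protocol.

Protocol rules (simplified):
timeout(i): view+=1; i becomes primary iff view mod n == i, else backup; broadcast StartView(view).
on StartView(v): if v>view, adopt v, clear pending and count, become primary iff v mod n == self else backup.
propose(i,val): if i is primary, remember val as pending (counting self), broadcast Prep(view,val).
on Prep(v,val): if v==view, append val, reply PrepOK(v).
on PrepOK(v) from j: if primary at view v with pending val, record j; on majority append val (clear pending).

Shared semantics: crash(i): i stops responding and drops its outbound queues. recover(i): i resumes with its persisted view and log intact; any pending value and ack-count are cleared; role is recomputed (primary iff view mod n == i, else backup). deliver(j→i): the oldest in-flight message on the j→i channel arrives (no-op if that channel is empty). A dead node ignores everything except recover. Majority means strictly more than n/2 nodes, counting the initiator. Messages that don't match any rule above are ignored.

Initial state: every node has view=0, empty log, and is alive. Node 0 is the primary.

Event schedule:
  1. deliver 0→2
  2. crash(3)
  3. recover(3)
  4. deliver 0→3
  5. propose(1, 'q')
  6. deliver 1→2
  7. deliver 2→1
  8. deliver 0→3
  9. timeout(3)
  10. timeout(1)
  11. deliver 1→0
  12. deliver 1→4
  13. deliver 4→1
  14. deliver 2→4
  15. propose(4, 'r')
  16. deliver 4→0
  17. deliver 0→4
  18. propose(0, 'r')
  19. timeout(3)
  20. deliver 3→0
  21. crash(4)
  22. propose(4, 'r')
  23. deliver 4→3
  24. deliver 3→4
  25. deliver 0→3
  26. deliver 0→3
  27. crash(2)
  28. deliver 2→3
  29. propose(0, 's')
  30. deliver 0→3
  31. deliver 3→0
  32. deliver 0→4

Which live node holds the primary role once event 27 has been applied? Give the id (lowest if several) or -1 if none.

after 1 — deliver 0→2: ·
after 2 — crash(3): n3:✗back/v0/[-]
after 3 — recover(3): n3:back/v0/[-]
after 4 — deliver 0→3: ·
after 5 — propose(1,'q'): ·
after 6 — deliver 1→2: ·
after 7 — deliver 2→1: ·
after 8 — deliver 0→3: ·
after 9 — timeout(3): n3:back/v1/[-]
after 10 — timeout(1): n1:prim/v1/[-]
after 11 — deliver 1→0: n0:back/v1/[-]
after 12 — deliver 1→4: n4:back/v1/[-]
after 13 — deliver 4→1: ·
after 14 — deliver 2→4: ·
after 15 — propose(4,'r'): ·
after 16 — deliver 4→0: ·
after 17 — deliver 0→4: ·
after 18 — propose(0,'r'): ·
after 19 — timeout(3): n3:back/v2/[-]
after 20 — deliver 3→0: ·
after 21 — crash(4): n4:✗back/v1/[-]
after 22 — propose(4,'r'): ·
after 23 — deliver 4→3: ·
after 24 — deliver 3→4: ·
after 25 — deliver 0→3: ·
after 26 — deliver 0→3: ·
after 27 — crash(2): n2:✗back/v0/[-]

1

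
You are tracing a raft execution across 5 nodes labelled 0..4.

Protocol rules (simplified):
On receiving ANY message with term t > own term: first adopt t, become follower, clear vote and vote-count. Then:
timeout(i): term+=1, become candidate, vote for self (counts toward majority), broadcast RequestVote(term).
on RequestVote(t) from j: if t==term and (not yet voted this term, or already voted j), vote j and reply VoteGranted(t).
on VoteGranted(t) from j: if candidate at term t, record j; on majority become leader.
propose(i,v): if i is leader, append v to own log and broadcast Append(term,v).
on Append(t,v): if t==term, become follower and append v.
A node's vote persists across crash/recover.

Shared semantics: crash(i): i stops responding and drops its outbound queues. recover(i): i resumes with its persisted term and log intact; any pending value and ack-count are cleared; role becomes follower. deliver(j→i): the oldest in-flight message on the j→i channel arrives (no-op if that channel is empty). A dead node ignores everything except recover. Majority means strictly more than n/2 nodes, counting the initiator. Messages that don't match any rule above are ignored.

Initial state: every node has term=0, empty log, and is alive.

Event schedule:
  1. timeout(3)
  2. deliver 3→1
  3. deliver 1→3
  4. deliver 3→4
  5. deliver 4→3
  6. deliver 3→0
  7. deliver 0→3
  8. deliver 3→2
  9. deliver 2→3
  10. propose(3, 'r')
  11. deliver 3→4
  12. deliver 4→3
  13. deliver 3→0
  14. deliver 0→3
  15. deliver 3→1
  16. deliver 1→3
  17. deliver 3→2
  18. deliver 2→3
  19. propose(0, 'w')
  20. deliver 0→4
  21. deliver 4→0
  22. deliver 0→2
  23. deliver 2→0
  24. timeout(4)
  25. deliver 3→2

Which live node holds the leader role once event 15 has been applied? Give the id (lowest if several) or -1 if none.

3

e1 timeout(3): 3[cand,t=1,-]
e2 deliver 3→1: 1[foll,t=1,-]
e3 deliver 1→3: ·
e4 deliver 3→4: 4[foll,t=1,-]
e5 deliver 4→3: 3[lead,t=1,-]
e6 deliver 3→0: 0[foll,t=1,-]
e7 deliver 0→3: ·
e8 deliver 3→2: 2[foll,t=1,-]
e9 deliver 2→3: ·
e10 propose(3,'r'): 3[lead,t=1,r]
e11 deliver 3→4: 4[foll,t=1,r]
e12 deliver 4→3: ·
e13 deliver 3→0: 0[foll,t=1,r]
e14 deliver 0→3: ·
e15 deliver 3→1: 1[foll,t=1,r]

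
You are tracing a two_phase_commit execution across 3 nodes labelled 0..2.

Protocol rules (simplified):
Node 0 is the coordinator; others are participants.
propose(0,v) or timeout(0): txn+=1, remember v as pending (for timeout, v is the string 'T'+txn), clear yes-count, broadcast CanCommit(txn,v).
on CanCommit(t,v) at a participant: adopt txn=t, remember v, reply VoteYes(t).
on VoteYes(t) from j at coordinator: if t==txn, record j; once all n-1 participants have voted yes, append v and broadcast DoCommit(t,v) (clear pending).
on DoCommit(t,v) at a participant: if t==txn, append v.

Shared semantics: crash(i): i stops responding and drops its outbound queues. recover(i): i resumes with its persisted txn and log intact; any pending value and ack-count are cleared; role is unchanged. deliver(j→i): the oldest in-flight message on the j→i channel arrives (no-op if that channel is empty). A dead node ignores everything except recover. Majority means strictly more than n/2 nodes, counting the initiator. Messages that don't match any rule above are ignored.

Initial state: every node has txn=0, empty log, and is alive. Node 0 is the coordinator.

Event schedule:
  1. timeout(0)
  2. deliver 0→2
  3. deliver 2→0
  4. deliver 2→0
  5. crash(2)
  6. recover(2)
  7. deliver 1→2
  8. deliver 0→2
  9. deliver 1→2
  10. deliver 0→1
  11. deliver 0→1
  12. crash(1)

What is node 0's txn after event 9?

1

[1] timeout(0) → N0(coor t1 [-])
[2] deliver 0→2 → N2(part t1 [-])
[3] deliver 2→0 → ∅
[4] deliver 2→0 → ∅
[5] crash(2) → N2(✗part t1 [-])
[6] recover(2) → N2(part t1 [-])
[7] deliver 1→2 → ∅
[8] deliver 0→2 → ∅
[9] deliver 1→2 → ∅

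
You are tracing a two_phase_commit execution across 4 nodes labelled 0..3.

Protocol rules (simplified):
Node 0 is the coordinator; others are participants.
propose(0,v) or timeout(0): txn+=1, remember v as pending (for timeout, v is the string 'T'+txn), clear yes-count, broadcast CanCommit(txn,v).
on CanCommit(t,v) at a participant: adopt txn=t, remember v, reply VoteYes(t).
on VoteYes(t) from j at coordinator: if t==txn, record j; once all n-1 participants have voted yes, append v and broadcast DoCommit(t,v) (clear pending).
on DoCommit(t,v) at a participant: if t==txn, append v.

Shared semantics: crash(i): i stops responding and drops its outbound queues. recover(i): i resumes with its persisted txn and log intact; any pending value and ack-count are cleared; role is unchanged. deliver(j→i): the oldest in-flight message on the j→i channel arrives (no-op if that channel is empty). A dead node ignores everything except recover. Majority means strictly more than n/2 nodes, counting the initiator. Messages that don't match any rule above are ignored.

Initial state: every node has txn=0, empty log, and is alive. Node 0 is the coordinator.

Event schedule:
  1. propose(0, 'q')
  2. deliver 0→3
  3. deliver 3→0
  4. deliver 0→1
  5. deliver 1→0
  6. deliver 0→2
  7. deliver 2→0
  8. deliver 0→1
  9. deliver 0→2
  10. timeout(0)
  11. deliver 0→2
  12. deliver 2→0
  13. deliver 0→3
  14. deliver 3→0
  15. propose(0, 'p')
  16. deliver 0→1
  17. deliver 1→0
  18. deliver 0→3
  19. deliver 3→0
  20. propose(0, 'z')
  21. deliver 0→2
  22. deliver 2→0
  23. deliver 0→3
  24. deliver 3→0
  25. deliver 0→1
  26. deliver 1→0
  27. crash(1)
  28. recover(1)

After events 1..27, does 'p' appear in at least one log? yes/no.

1. propose(0,'q'):  <0:coor t1 ->
2. deliver 0→3:  <3:part t1 ->
3. deliver 3→0:  nop
4. deliver 0→1:  <1:part t1 ->
5. deliver 1→0:  nop
6. deliver 0→2:  <2:part t1 ->
7. deliver 2→0:  <0:coor t1 q>
8. deliver 0→1:  <1:part t1 q>
9. deliver 0→2:  <2:part t1 q>
10. timeout(0):  <0:coor t2 q>
11. deliver 0→2:  <2:part t2 q>
12. deliver 2→0:  nop
13. deliver 0→3:  <3:part t1 q>
14. deliver 3→0:  nop
15. propose(0,'p'):  <0:coor t3 q>
16. deliver 0→1:  <1:part t2 q>
17. deliver 1→0:  nop
18. deliver 0→3:  <3:part t2 q>
19. deliver 3→0:  nop
20. propose(0,'z'):  <0:coor t4 q>
21. deliver 0→2:  <2:part t3 q>
22. deliver 2→0:  nop
23. deliver 0→3:  <3:part t3 q>
24. deliver 3→0:  nop
25. deliver 0→1:  <1:part t3 q>
26. deliver 1→0:  nop
27. crash(1):  <1:✗part t3 q>

no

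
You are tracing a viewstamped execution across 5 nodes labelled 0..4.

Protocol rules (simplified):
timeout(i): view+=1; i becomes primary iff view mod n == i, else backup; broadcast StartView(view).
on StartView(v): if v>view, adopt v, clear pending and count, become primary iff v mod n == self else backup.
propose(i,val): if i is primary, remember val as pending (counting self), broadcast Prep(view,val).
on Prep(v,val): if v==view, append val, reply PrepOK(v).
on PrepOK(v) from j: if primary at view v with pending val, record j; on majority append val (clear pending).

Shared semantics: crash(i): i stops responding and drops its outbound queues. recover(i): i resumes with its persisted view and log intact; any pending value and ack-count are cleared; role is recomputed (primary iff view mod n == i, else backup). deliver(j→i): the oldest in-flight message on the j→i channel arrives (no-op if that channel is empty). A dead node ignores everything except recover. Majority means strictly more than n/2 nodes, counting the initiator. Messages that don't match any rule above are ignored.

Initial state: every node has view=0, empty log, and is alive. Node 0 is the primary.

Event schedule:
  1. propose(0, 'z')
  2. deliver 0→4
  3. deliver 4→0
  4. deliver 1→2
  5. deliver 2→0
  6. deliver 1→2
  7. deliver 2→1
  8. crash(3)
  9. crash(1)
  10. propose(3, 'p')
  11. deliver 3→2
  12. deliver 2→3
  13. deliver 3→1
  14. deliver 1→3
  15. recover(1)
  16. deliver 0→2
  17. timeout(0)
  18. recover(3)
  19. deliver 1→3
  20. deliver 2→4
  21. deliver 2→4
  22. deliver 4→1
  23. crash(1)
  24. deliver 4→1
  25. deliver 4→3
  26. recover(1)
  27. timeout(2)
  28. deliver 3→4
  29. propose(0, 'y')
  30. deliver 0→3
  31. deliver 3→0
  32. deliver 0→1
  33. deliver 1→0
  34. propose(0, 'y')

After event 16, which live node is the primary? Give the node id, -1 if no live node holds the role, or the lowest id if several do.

0

e1 propose(0,'z'): ·
e2 deliver 0→4: 4[back,v=0,z]
e3 deliver 4→0: ·
e4 deliver 1→2: ·
e5 deliver 2→0: ·
e6 deliver 1→2: ·
e7 deliver 2→1: ·
e8 crash(3): 3[✗back,v=0,-]
e9 crash(1): 1[✗back,v=0,-]
e10 propose(3,'p'): ·
e11 deliver 3→2: ·
e12 deliver 2→3: ·
e13 deliver 3→1: ·
e14 deliver 1→3: ·
e15 recover(1): 1[back,v=0,-]
e16 deliver 0→2: 2[back,v=0,z]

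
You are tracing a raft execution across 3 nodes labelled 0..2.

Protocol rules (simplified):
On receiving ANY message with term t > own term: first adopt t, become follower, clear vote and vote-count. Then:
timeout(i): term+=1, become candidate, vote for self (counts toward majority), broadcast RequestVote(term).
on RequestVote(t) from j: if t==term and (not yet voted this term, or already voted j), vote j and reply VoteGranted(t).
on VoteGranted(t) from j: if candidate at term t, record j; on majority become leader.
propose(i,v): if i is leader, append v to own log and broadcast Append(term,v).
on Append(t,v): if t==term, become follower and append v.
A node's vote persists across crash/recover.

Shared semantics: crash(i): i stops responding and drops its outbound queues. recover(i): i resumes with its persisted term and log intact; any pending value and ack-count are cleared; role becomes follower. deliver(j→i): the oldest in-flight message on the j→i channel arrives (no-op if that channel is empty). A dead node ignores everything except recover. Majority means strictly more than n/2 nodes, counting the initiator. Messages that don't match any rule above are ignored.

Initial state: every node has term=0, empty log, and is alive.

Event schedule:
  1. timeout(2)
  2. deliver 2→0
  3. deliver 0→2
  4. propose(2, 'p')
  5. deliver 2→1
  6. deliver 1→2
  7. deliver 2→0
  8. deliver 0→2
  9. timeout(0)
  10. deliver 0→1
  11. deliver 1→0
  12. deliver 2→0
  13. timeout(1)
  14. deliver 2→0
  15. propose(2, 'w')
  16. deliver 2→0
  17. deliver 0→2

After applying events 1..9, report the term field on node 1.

1

1. timeout(2):  <2:cand t1 ->
2. deliver 2→0:  <0:foll t1 ->
3. deliver 0→2:  <2:lead t1 ->
4. propose(2,'p'):  <2:lead t1 p>
5. deliver 2→1:  <1:foll t1 ->
6. deliver 1→2:  nop
7. deliver 2→0:  <0:foll t1 p>
8. deliver 0→2:  nop
9. timeout(0):  <0:cand t2 p>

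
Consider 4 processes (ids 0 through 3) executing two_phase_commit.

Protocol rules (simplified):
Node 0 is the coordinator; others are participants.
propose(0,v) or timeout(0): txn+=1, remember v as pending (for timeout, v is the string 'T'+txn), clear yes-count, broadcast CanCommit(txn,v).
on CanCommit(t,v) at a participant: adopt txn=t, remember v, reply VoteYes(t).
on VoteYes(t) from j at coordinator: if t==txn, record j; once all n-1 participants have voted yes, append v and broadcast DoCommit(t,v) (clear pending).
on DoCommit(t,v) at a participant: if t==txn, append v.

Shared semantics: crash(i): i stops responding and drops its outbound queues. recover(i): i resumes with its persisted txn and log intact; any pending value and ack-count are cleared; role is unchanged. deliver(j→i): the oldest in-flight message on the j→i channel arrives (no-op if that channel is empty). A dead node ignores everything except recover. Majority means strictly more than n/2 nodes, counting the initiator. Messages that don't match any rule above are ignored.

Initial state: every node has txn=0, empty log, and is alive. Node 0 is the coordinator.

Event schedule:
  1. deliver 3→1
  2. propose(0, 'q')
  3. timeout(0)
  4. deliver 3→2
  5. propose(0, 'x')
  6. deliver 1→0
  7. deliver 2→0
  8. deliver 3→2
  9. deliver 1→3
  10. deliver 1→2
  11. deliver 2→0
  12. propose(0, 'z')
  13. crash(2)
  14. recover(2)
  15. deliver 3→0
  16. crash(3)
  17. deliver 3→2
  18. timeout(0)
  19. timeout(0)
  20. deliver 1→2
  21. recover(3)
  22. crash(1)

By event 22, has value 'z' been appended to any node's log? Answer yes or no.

no

step 1 deliver 3→1: —
step 2 propose(0,'q'): 0={coor,t=1,log=-}
step 3 timeout(0): 0={coor,t=2,log=-}
step 4 deliver 3→2: —
step 5 propose(0,'x'): 0={coor,t=3,log=-}
step 6 deliver 1→0: —
step 7 deliver 2→0: —
step 8 deliver 3→2: —
step 9 deliver 1→3: —
step 10 deliver 1→2: —
step 11 deliver 2→0: —
step 12 propose(0,'z'): 0={coor,t=4,log=-}
step 13 crash(2): 2={✗part,t=0,log=-}
step 14 recover(2): 2={part,t=0,log=-}
step 15 deliver 3→0: —
step 16 crash(3): 3={✗part,t=0,log=-}
step 17 deliver 3→2: —
step 18 timeout(0): 0={coor,t=5,log=-}
step 19 timeout(0): 0={coor,t=6,log=-}
step 20 deliver 1→2: —
step 21 recover(3): 3={part,t=0,log=-}
step 22 crash(1): 1={✗part,t=0,log=-}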